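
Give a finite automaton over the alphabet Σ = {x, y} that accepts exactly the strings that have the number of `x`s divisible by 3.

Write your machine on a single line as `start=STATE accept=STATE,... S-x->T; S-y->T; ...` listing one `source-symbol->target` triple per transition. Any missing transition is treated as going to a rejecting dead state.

start=s0; accept=s0; s0-x->s1; s0-y->s0; s1-x->s2; s1-y->s1; s2-x->s0; s2-y->s2

Keep the running count of `x`s modulo 3: each `x` advances along the cycle s0 → s1 → s2 → s0 while other symbols loop. Accept at s0.
3 states suffice.
        x   y  
>* s0   s1  s0 
   s1   s2  s1 
   s2   s0  s2 
(> = start, * = accepting)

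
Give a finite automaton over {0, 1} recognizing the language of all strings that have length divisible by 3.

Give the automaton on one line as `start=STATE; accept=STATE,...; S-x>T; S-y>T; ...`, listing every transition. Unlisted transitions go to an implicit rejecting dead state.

Only the length mod 3 matters, so use a 3-cycle: from any state, every input symbol moves to the next state, wrapping s2 back to s0. Mark s0 accepting.
A 3-state machine:
        0   1  
>* s0   s1  s1 
   s1   s2  s2 
   s2   s0  s0 
(> = start, * = accepting)

start=s0; accept=s0; s0-0>s1; s0-1>s1; s1-0>s2; s1-1>s2; s2-0>s0; s2-1>s0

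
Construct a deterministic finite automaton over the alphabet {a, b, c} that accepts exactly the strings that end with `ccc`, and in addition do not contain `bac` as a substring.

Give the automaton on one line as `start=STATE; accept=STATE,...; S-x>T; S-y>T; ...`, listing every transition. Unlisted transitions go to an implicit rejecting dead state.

start=q0; accept=q6; q0-a>q0; q0-b>q1; q0-c>q2; q1-a>q3; q1-b>q1; q1-c>q2; q2-a>q0; q2-b>q1; q2-c>q4; q3-a>q0; q3-b>q1; q3-c>q5; q4-a>q0; q4-b>q1; q4-c>q6; q5-a>q7; q5-b>q7; q5-c>q8; q6-a>q0; q6-b>q1; q6-c>q6; q7-a>q7; q7-b>q7; q7-c>q5; q8-a>q7; q8-b>q7; q8-c>q9; q9-a>q7; q9-b>q7; q9-c>q9

Run two small machines in parallel and take their product. The first has 4 states tracking how much of the suffix `ccc` has currently been matched; the second has 4 states tracking partial matches of the forbidden pattern `bac`. A product state is a pair (one from each), accepting exactly when both do.
With 10 states:
        a   b   c  
>  q0   q0  q1  q2 
   q1   q3  q1  q2 
   q2   q0  q1  q4 
   q3   q0  q1  q5 
   q4   q0  q1  q6 
   q5   q7  q7  q8 
 * q6   q0  q1  q6 
   q7   q7  q7  q5 
   q8   q7  q7  q9 
   q9   q7  q7  q9 
(> = start, * = accepting)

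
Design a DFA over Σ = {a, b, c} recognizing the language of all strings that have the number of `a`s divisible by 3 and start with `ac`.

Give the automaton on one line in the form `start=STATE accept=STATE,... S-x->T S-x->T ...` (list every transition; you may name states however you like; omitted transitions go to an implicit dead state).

start=S0 accept=S7 S0-a->S1 S0-b->S2 S0-c->S2 S1-a->S3 S1-b->S4 S1-c->S5 S2-a->S4 S2-b->S2 S2-c->S2 S3-a->S2 S3-b->S3 S3-c->S3 S4-a->S3 S4-b->S4 S4-c->S4 S5-a->S6 S5-b->S5 S5-c->S5 S6-a->S7 S6-b->S6 S6-c->S6 S7-a->S5 S7-b->S7 S7-c->S7

Handle the two conditions separately and then intersect. The first has 3 states tracking the count of `a`s modulo 3; the second has 4 states tracking whether the input so far still matches the prefix `ac`. A product state is a pair (one from each), accepting exactly when both do.
An 8-state machine:
        a   b   c  
>  S0   S1  S2  S2 
   S1   S3  S4  S5 
   S2   S4  S2  S2 
   S3   S2  S3  S3 
   S4   S3  S4  S4 
   S5   S6  S5  S5 
   S6   S7  S6  S6 
 * S7   S5  S7  S7 
(> = start, * = accepting)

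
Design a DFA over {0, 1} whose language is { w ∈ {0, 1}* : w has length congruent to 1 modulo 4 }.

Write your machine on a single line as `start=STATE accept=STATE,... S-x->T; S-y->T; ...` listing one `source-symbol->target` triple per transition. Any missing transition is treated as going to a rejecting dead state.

Count input length modulo 4: every symbol advances one step around the cycle A → B → C → D → A. Accept at B.
4 states suffice.
       0  1 
>  A   B  B 
 * B   C  C 
   C   D  D 
   D   A  A 
(> = start, * = accepting)

start=A; accept=B; A-0->B; A-1->B; B-0->C; B-1->C; C-0->D; C-1->D; D-0->A; D-1->A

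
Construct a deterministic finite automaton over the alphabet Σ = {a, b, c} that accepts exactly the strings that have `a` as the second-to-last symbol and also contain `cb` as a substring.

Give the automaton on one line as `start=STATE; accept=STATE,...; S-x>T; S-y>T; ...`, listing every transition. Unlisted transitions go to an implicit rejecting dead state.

Handle the two conditions separately and then intersect. One (13 states) tracks the last 2 symbols read; the other (3 states) tracks whether and how much of `cb` has been seen. Each combined state is a pair, one component from each; accept when both components accept. After merging equivalent states the machine shrinks.
        a   b   c  
>  s0   s0  s0  s1 
   s1   s0  s2  s1 
   s2   s3  s2  s2 
   s3   s4  s5  s5 
 * s4   s4  s5  s5 
 * s5   s3  s2  s2 
(> = start, * = accepting)

start=s0; accept=s4,s5; s0-a>s0; s0-b>s0; s0-c>s1; s1-a>s0; s1-b>s2; s1-c>s1; s2-a>s3; s2-b>s2; s2-c>s2; s3-a>s4; s3-b>s5; s3-c>s5; s4-a>s4; s4-b>s5; s4-c>s5; s5-a>s3; s5-b>s2; s5-c>s2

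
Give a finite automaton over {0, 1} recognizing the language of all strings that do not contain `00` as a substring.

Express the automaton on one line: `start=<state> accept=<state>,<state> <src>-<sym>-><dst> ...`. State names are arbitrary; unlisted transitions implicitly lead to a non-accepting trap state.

start=q0 accept=q0,q1 q0-0->q1 q0-1->q0 q1-0->q2 q1-1->q0 q2-0->q2 q2-1->q2

This is the complement of 'contains `00`'. Use the same substring-matching states — q0 through q2 holding how much of `00` has just been matched — but flip the accepting set: everything except the trap q2 accepts.
3 states suffice.
        0   1  
>* q0   q1  q0 
 * q1   q2  q0 
   q2   q2  q2 
(> = start, * = accepting)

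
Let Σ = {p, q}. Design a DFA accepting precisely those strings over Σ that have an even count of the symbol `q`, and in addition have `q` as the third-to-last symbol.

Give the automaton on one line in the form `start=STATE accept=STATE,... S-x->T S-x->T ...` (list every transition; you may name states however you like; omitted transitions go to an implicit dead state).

start=S0 accept=S12,S13,S19,S22 S0-p->S1 S0-q->S2 S1-p->S3 S1-q->S4 S2-p->S5 S2-q->S6 S3-p->S7 S3-q->S8 S4-p->S9 S4-q->S10 S5-p->S11 S5-q->S12 S6-p->S13 S6-q->S14 S7-p->S7 S7-q->S8 S8-p->S9 S8-q->S10 S9-p->S11 S9-q->S12 S10-p->S13 S10-q->S14 S11-p->S15 S11-q->S16 S12-p->S17 S12-q->S18 S13-p->S19 S13-q->S20 S14-p->S21 S14-q->S22 S15-p->S15 S15-q->S16 S16-p->S17 S16-q->S18 S17-p->S19 S17-q->S20 S18-p->S21 S18-q->S22 S19-p->S7 S19-q->S8 S20-p->S9 S20-q->S10 S21-p->S11 S21-q->S12 S22-p->S13 S22-q->S14

Run two small machines in parallel and take their product. The first has 2 states tracking the count of `q`s modulo 2; the second has 15 states tracking the last 3 symbols read. A product state is a pair (one from each), accepting exactly when both do.
A 23-state machine:
          p    q  
>  S0     S1   S2 
   S1     S3   S4 
   S2     S5   S6 
   S3     S7   S8 
   S4     S9  S10 
   S5    S11  S12 
   S6    S13  S14 
   S7     S7   S8 
   S8     S9  S10 
   S9    S11  S12 
   S10   S13  S14 
   S11   S15  S16 
 * S12   S17  S18 
 * S13   S19  S20 
   S14   S21  S22 
   S15   S15  S16 
   S16   S17  S18 
   S17   S19  S20 
   S18   S21  S22 
 * S19    S7   S8 
   S20    S9  S10 
   S21   S11  S12 
 * S22   S13  S14 
(> = start, * = accepting)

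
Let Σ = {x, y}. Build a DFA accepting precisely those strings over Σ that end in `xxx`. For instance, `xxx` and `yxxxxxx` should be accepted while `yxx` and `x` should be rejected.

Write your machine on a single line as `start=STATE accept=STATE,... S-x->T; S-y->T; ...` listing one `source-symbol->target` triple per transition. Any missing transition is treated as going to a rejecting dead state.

Let each state record the length of the longest suffix of the input read so far that is also a prefix of `xxx`. B means the last symbol is `x`; C means the last 2 symbols are `xx`; D means the last 3 symbols are `xxx`. Accept only at D, where the string currently ends in `xxx`.
With 4 states:
       x  y 
>  A   B  A 
   B   C  A 
   C   D  A 
 * D   D  A 
(> = start, * = accepting)

start=A; accept=D; A-x->B; A-y->A; B-x->C; B-y->A; C-x->D; C-y->A; D-x->D; D-y->A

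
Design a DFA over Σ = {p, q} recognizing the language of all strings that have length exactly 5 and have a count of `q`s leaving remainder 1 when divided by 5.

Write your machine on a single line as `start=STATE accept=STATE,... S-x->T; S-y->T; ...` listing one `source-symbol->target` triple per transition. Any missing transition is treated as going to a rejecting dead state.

Handle the two conditions separately and then intersect. One (7 states) tracks the input length, saturating at 6; the other (5 states) tracks the count of `q`s modulo 5. Each combined state is a pair, one component from each; accept when both components accept. Minimizing collapses redundant product states.
11 states suffice.
          p    q  
>  S0     S1   S2 
   S1     S3   S4 
   S2     S4   S5 
   S3     S6   S7 
   S4     S7   S5 
   S5     S5   S5 
   S6     S8   S9 
   S7     S9   S5 
   S8     S5  S10 
   S9    S10   S5 
 * S10    S5   S5 
(> = start, * = accepting)

start=S0; accept=S10; S0-p->S1; S0-q->S2; S1-p->S3; S1-q->S4; S2-p->S4; S2-q->S5; S3-p->S6; S3-q->S7; S4-p->S7; S4-q->S5; S5-p->S5; S5-q->S5; S6-p->S8; S6-q->S9; S7-p->S9; S7-q->S5; S8-p->S5; S8-q->S10; S9-p->S10; S9-q->S5; S10-p->S5; S10-q->S5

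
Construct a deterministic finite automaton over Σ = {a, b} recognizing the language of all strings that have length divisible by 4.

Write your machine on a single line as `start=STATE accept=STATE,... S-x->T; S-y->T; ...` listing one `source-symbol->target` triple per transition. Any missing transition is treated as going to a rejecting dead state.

Only the length mod 4 matters, so use a 4-cycle: from any state, every input symbol moves to the next state, wrapping S3 back to S0. Mark S0 accepting.
With 4 states:
        a   b  
>* S0   S1  S1 
   S1   S2  S2 
   S2   S3  S3 
   S3   S0  S0 
(> = start, * = accepting)

start=S0; accept=S0; S0-a->S1; S0-b->S1; S1-a->S2; S1-b->S2; S2-a->S3; S2-b->S3; S3-a->S0; S3-b->S0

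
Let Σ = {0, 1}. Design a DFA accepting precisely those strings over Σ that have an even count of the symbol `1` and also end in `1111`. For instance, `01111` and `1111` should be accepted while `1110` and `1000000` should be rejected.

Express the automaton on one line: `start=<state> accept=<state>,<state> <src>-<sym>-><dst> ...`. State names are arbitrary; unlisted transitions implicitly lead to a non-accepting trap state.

Run two small machines in parallel and take their product. The first has 2 states tracking the count of `1`s modulo 2; the second has 5 states tracking how much of the suffix `1111` has currently been matched. A product state is a pair (one from each), accepting exactly when both do. After merging equivalent states the machine shrinks.
        0   1  
>  S0   S0  S1 
   S1   S2  S3 
   S2   S2  S0 
   S3   S0  S4 
   S4   S2  S5 
 * S5   S0  S4 
(> = start, * = accepting)

start=S0 accept=S5 S0-0->S0 S0-1->S1 S1-0->S2 S1-1->S3 S2-0->S2 S2-1->S0 S3-0->S0 S3-1->S4 S4-0->S2 S4-1->S5 S5-0->S0 S5-1->S4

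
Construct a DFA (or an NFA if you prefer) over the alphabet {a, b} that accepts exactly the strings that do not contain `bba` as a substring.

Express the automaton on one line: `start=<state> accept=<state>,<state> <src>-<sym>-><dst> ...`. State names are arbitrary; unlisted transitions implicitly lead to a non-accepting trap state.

Track partial matches of the forbidden pattern `bba`. State S3 is a dead state reached once `bba` has occurred; every other state accepts. S0 means no part of `bba` is currently matched.
With 4 states:
        a   b  
>* S0   S0  S1 
 * S1   S0  S2 
 * S2   S3  S2 
   S3   S3  S3 
(> = start, * = accepting)

start=S0 accept=S0,S1,S2 S0-a->S0 S0-b->S1 S1-a->S0 S1-b->S2 S2-a->S3 S2-b->S2 S3-a->S3 S3-b->S3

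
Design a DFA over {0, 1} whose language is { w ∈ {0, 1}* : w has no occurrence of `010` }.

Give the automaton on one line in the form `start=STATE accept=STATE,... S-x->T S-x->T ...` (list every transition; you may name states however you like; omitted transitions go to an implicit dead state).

Track partial matches of the forbidden pattern `010`. State S3 is a dead state reached once `010` has occurred; every other state accepts. S0 means no part of `010` is currently matched.
        0   1  
>* S0   S1  S0 
 * S1   S1  S2 
 * S2   S3  S0 
   S3   S3  S3 
(> = start, * = accepting)

start=S0 accept=S0,S1,S2 S0-0->S1 S0-1->S0 S1-0->S1 S1-1->S2 S2-0->S3 S2-1->S0 S3-0->S3 S3-1->S3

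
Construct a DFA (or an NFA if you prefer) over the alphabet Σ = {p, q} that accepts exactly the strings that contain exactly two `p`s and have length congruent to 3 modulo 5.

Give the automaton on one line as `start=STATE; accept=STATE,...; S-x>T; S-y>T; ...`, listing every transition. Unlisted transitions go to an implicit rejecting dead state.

start=s0; accept=s7; s0-p>s1; s0-q>s2; s1-p>s3; s1-q>s4; s2-p>s4; s2-q>s5; s3-p>s6; s3-q>s7; s4-p>s7; s4-q>s8; s5-p>s8; s5-q>s9; s6-p>s6; s6-q>s6; s7-p>s6; s7-q>s10; s8-p>s10; s8-q>s11; s9-p>s11; s9-q>s12; s10-p>s6; s10-q>s13; s11-p>s13; s11-q>s14; s12-p>s14; s12-q>s0; s13-p>s6; s13-q>s15; s14-p>s15; s14-q>s1; s15-p>s6; s15-q>s3

Handle the two conditions separately and then intersect. The first has 4 states tracking the count of `p`s, saturating at 3; the second has 5 states tracking the input length modulo 5. A product state is a pair (one from each), accepting exactly when both do. After merging equivalent states the machine shrinks.
16 states suffice.
          p    q  
>  s0     s1   s2 
   s1     s3   s4 
   s2     s4   s5 
   s3     s6   s7 
   s4     s7   s8 
   s5     s8   s9 
   s6     s6   s6 
 * s7     s6  s10 
   s8    s10  s11 
   s9    s11  s12 
   s10    s6  s13 
   s11   s13  s14 
   s12   s14   s0 
   s13    s6  s15 
   s14   s15   s1 
   s15    s6   s3 
(> = start, * = accepting)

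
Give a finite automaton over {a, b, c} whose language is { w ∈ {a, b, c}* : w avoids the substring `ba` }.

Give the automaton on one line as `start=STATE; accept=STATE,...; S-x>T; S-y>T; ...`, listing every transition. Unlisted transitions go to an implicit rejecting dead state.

start=s0; accept=s0,s1; s0-a>s0; s0-b>s1; s0-c>s0; s1-a>s2; s1-b>s1; s1-c>s0; s2-a>s2; s2-b>s2; s2-c>s2

This is the complement of 'contains `ba`'. Use the same substring-matching states — s0 through s2 holding how much of `ba` has just been matched — but flip the accepting set: everything except the trap s2 accepts.
With 3 states:
        a   b   c  
>* s0   s0  s1  s0 
 * s1   s2  s1  s0 
   s2   s2  s2  s2 
(> = start, * = accepting)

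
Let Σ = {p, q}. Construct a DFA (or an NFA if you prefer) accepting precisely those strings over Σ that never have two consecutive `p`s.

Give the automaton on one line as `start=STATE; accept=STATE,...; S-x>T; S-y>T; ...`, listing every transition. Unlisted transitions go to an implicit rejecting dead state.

start=A; accept=A,B; A-p>B; A-q>A; B-p>C; B-q>A; C-p>C; C-q>C

This is the complement of 'contains `pp`'. Use the same substring-matching states — A through C holding how much of `pp` has just been matched — but flip the accepting set: everything except the trap C accepts.
A 3-state machine:
       p  q 
>* A   B  A 
 * B   C  A 
   C   C  C 
(> = start, * = accepting)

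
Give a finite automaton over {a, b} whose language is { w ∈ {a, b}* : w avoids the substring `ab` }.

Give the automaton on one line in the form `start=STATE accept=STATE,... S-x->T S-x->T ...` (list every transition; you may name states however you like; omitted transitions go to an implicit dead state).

Track partial matches of the forbidden pattern `ab`. State s2 is a dead state reached once `ab` has occurred; every other state accepts. s0 means no part of `ab` is currently matched.
A 3-state machine:
        a   b  
>* s0   s1  s0 
 * s1   s1  s2 
   s2   s2  s2 
(> = start, * = accepting)

start=s0 accept=s0,s1 s0-a->s1 s0-b->s0 s1-a->s1 s1-b->s2 s2-a->s2 s2-b->s2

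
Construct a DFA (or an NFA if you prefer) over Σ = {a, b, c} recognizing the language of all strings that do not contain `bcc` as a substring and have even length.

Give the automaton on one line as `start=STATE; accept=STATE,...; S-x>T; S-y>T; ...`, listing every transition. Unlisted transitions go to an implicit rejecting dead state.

start=s0; accept=s0,s3,s4; s0-a>s1; s0-b>s2; s0-c>s1; s1-a>s0; s1-b>s3; s1-c>s0; s2-a>s0; s2-b>s3; s2-c>s4; s3-a>s1; s3-b>s2; s3-c>s5; s4-a>s1; s4-b>s2; s4-c>s6; s5-a>s0; s5-b>s3; s5-c>s7; s6-a>s7; s6-b>s7; s6-c>s7; s7-a>s6; s7-b>s6; s7-c>s6

Run two small machines in parallel and take their product. One (4 states) tracks partial matches of the forbidden pattern `bcc`; the other (2 states) tracks the input length modulo 2. Each combined state is a pair, one component from each; accept when both components accept.
        a   b   c  
>* s0   s1  s2  s1 
   s1   s0  s3  s0 
   s2   s0  s3  s4 
 * s3   s1  s2  s5 
 * s4   s1  s2  s6 
   s5   s0  s3  s7 
   s6   s7  s7  s7 
   s7   s6  s6  s6 
(> = start, * = accepting)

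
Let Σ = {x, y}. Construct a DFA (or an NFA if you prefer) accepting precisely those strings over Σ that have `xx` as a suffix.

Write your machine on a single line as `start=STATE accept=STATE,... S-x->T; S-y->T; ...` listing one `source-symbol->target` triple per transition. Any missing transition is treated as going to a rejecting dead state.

start=q0; accept=q2; q0-x->q1; q0-y->q0; q1-x->q2; q1-y->q0; q2-x->q2; q2-y->q0

Remember how much of `xx` the current input suffix matches. State q0 means no match yet; q1 means the last symbol is `x`; q2 means the last 2 symbols are `xx`. Only q2 accepts. On a mismatch, fall back to the longest proper suffix that is still a prefix of `xx`.
        x   y  
>  q0   q1  q0 
   q1   q2  q0 
 * q2   q2  q0 
(> = start, * = accepting)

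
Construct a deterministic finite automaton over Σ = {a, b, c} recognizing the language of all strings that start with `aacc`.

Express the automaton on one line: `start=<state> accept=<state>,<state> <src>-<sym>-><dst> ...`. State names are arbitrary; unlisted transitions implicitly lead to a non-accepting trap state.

Walk along `aacc` while the input agrees: from S0 take `a` to S1, and so on. Any deviation drops to the rejecting sink S5. Once S4 is reached the prefix is confirmed and every continuation is accepted.
With 6 states:
        a   b   c  
>  S0   S1  S5  S5 
   S1   S2  S5  S5 
   S2   S5  S5  S3 
   S3   S5  S5  S4 
 * S4   S4  S4  S4 
   S5   S5  S5  S5 
(> = start, * = accepting)

start=S0 accept=S4 S0-a->S1 S0-b->S5 S0-c->S5 S1-a->S2 S1-b->S5 S1-c->S5 S2-a->S5 S2-b->S5 S2-c->S3 S3-a->S5 S3-b->S5 S3-c->S4 S4-a->S4 S4-b->S4 S4-c->S4 S5-a->S5 S5-b->S5 S5-c->S5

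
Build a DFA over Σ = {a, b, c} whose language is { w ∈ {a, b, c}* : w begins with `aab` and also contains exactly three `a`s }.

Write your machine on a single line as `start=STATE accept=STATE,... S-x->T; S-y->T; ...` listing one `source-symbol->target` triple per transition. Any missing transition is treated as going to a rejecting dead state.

Handle the two conditions separately and then intersect. The first has 5 states tracking whether the input so far still matches the prefix `aab`; the second has 5 states tracking the count of `a`s, saturating at 4. A product state is a pair (one from each), accepting exactly when both do. Minimizing collapses redundant product states.
With 6 states:
        a   b   c  
>  S0   S1  S2  S2 
   S1   S3  S2  S2 
   S2   S2  S2  S2 
   S3   S2  S4  S2 
   S4   S5  S4  S4 
 * S5   S2  S5  S5 
(> = start, * = accepting)

start=S0; accept=S5; S0-a->S1; S0-b->S2; S0-c->S2; S1-a->S3; S1-b->S2; S1-c->S2; S2-a->S2; S2-b->S2; S2-c->S2; S3-a->S2; S3-b->S4; S3-c->S2; S4-a->S5; S4-b->S4; S4-c->S4; S5-a->S2; S5-b->S5; S5-c->S5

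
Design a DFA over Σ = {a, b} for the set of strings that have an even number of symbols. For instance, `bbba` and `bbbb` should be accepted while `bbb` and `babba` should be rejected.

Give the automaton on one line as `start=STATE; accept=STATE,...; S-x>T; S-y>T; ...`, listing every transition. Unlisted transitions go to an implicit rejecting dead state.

start=q0; accept=q0; q0-a>q1; q0-b>q1; q1-a>q0; q1-b>q0

Only the length mod 2 matters, so use a 2-cycle: from any state, every input symbol moves to the next state, wrapping q1 back to q0. Mark q0 accepting.
A 2-state machine:
        a   b  
>* q0   q1  q1 
   q1   q0  q0 
(> = start, * = accepting)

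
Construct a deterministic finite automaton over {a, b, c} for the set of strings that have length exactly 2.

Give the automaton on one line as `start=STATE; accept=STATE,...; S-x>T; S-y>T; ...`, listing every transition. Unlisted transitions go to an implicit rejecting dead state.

Count input length up to 3: every symbol moves from q0 toward q3, which means 'more than 2' and absorbs. Accept from {q2}.
With 4 states:
        a   b   c  
>  q0   q1  q1  q1 
   q1   q2  q2  q2 
 * q2   q3  q3  q3 
   q3   q3  q3  q3 
(> = start, * = accepting)

start=q0; accept=q2; q0-a>q1; q0-b>q1; q0-c>q1; q1-a>q2; q1-b>q2; q1-c>q2; q2-a>q3; q2-b>q3; q2-c>q3; q3-a>q3; q3-b>q3; q3-c>q3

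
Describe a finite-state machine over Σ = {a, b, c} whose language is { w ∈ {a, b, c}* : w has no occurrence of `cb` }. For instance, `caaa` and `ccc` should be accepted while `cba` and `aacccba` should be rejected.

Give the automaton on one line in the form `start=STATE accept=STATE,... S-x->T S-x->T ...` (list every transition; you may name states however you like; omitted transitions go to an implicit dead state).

This is the complement of 'contains `cb`'. Use the same substring-matching states — q0 through q2 holding how much of `cb` has just been matched — but flip the accepting set: everything except the trap q2 accepts.
With 3 states:
        a   b   c  
>* q0   q0  q0  q1 
 * q1   q0  q2  q1 
   q2   q2  q2  q2 
(> = start, * = accepting)

start=q0 accept=q0,q1 q0-a->q0 q0-b->q0 q0-c->q1 q1-a->q0 q1-b->q2 q1-c->q1 q2-a->q2 q2-b->q2 q2-c->q2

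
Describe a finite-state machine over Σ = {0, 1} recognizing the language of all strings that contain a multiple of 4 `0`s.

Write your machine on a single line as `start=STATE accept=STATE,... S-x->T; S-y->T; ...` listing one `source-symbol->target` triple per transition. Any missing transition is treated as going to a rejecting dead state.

The only thing that matters is how many `0`s have appeared, reduced mod 4. Use one state per residue: q0 for 0, …, q3 for 3. Reading `0` moves to the next residue; anything else stays put. q0 is accepting.
A 4-state machine:
        0   1  
>* q0   q1  q0 
   q1   q2  q1 
   q2   q3  q2 
   q3   q0  q3 
(> = start, * = accepting)

start=q0; accept=q0; q0-0->q1; q0-1->q0; q1-0->q2; q1-1->q1; q2-0->q3; q2-1->q2; q3-0->q0; q3-1->q3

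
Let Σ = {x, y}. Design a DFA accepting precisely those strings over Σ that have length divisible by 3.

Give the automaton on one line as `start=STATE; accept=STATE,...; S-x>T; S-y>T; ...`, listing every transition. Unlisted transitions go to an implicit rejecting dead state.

Only the length mod 3 matters, so use a 3-cycle: from any state, every input symbol moves to the next state, wrapping S2 back to S0. Mark S0 accepting.
        x   y  
>* S0   S1  S1 
   S1   S2  S2 
   S2   S0  S0 
(> = start, * = accepting)

start=S0; accept=S0; S0-x>S1; S0-y>S1; S1-x>S2; S1-y>S2; S2-x>S0; S2-y>S0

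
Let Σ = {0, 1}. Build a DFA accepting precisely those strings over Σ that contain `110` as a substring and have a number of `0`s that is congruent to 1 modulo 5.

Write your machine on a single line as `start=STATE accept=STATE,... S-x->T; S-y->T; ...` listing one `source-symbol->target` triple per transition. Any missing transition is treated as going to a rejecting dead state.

start=q0; accept=q9; q0-0->q1; q0-1->q2; q1-0->q3; q1-1->q4; q2-0->q1; q2-1->q5; q3-0->q6; q3-1->q7; q4-0->q3; q4-1->q8; q5-0->q9; q5-1->q5; q6-0->q10; q6-1->q11; q7-0->q6; q7-1->q12; q8-0->q12; q8-1->q8; q9-0->q12; q9-1->q9; q10-0->q0; q10-1->q13; q11-0->q10; q11-1->q14; q12-0->q14; q12-1->q12; q13-0->q0; q13-1->q15; q14-0->q15; q14-1->q14; q15-0->q5; q15-1->q15

Run two small machines in parallel and take their product. One (4 states) tracks whether and how much of `110` has been seen; the other (5 states) tracks the count of `0`s modulo 5. Each combined state is a pair, one component from each; accept when both components accept. After merging equivalent states the machine shrinks.
A 16-state machine:
          0    1  
>  q0     q1   q2 
   q1     q3   q4 
   q2     q1   q5 
   q3     q6   q7 
   q4     q3   q8 
   q5     q9   q5 
   q6    q10  q11 
   q7     q6  q12 
   q8    q12   q8 
 * q9    q12   q9 
   q10    q0  q13 
   q11   q10  q14 
   q12   q14  q12 
   q13    q0  q15 
   q14   q15  q14 
   q15    q5  q15 
(> = start, * = accepting)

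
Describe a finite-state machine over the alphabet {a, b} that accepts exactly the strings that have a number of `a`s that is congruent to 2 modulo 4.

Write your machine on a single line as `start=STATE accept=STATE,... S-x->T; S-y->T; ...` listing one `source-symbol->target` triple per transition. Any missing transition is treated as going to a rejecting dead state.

start=S0; accept=S2; S0-a->S1; S0-b->S0; S1-a->S2; S1-b->S1; S2-a->S3; S2-b->S2; S3-a->S0; S3-b->S3

The only thing that matters is how many `a`s have appeared, reduced mod 4. Use one state per residue: S0 for 0, …, S3 for 3. Reading `a` moves to the next residue; anything else stays put. S2 is accepting.
        a   b  
>  S0   S1  S0 
   S1   S2  S1 
 * S2   S3  S2 
   S3   S0  S3 
(> = start, * = accepting)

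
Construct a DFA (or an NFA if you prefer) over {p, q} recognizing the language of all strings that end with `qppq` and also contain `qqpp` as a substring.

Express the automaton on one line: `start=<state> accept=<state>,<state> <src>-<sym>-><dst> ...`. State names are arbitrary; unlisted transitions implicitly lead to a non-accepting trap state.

Handle the two conditions separately and then intersect. The first has 5 states tracking how much of the suffix `qppq` has currently been matched; the second has 5 states tracking whether and how much of `qqpp` has been seen. A product state is a pair (one from each), accepting exactly when both do.
A 12-state machine:
          p    q  
>  s0     s0   s1 
   s1     s2   s3 
   s2     s4   s1 
   s3     s5   s3 
   s4     s0   s6 
   s5     s7   s1 
   s6     s2   s3 
   s7     s8   s9 
   s8     s8  s10 
 * s9    s11  s10 
   s10   s11  s10 
   s11    s7  s10 
(> = start, * = accepting)

start=s0 accept=s9 s0-p->s0 s0-q->s1 s1-p->s2 s1-q->s3 s2-p->s4 s2-q->s1 s3-p->s5 s3-q->s3 s4-p->s0 s4-q->s6 s5-p->s7 s5-q->s1 s6-p->s2 s6-q->s3 s7-p->s8 s7-q->s9 s8-p->s8 s8-q->s10 s9-p->s11 s9-q->s10 s10-p->s11 s10-q->s10 s11-p->s7 s11-q->s10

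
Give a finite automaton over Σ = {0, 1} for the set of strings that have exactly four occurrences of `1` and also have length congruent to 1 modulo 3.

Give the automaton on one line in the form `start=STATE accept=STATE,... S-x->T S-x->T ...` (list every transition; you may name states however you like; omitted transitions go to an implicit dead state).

Build one automaton per condition and run them in lockstep. One (6 states) tracks the count of `1`s, saturating at 5; the other (3 states) tracks the input length modulo 3. Each combined state is a pair, one component from each; accept when both components accept. Minimizing collapses redundant product states.
With 16 states:
          0    1  
>  q0     q1   q2 
   q1     q3   q4 
   q2     q4   q5 
   q3     q0   q6 
   q4     q6   q7 
   q5     q7   q8 
   q6     q2   q9 
   q7     q9  q10 
   q8    q10  q11 
   q9     q5  q12 
   q10   q12  q13 
 * q11   q13  q14 
   q12    q8  q15 
   q13   q15  q14 
   q14   q14  q14 
   q15   q11  q14 
(> = start, * = accepting)

start=q0 accept=q11 q0-0->q1 q0-1->q2 q1-0->q3 q1-1->q4 q2-0->q4 q2-1->q5 q3-0->q0 q3-1->q6 q4-0->q6 q4-1->q7 q5-0->q7 q5-1->q8 q6-0->q2 q6-1->q9 q7-0->q9 q7-1->q10 q8-0->q10 q8-1->q11 q9-0->q5 q9-1->q12 q10-0->q12 q10-1->q13 q11-0->q13 q11-1->q14 q12-0->q8 q12-1->q15 q13-0->q15 q13-1->q14 q14-0->q14 q14-1->q14 q15-0->q11 q15-1->q14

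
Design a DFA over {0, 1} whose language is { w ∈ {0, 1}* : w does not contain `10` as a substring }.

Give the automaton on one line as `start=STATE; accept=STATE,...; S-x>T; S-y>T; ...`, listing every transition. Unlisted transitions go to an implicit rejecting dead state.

Track partial matches of the forbidden pattern `10`. State q2 is a dead state reached once `10` has occurred; every other state accepts. q0 means no part of `10` is currently matched.
With 3 states:
        0   1  
>* q0   q0  q1 
 * q1   q2  q1 
   q2   q2  q2 
(> = start, * = accepting)

start=q0; accept=q0,q1; q0-0>q0; q0-1>q1; q1-0>q2; q1-1>q1; q2-0>q2; q2-1>q2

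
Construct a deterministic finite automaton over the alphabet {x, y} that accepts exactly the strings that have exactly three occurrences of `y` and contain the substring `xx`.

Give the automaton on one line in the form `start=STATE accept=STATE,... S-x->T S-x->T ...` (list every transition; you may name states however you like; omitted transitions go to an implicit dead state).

start=q0 accept=q12 q0-x->q1 q0-y->q2 q1-x->q3 q1-y->q2 q2-x->q4 q2-y->q5 q3-x->q3 q3-y->q6 q4-x->q6 q4-y->q5 q5-x->q7 q5-y->q8 q6-x->q6 q6-y->q9 q7-x->q9 q7-y->q8 q8-x->q10 q8-y->q11 q9-x->q9 q9-y->q12 q10-x->q12 q10-y->q11 q11-x->q11 q11-y->q11 q12-x->q12 q12-y->q11

Handle the two conditions separately and then intersect. One (5 states) tracks the count of `y`s, saturating at 4; the other (3 states) tracks whether and how much of `xx` has been seen. Each combined state is a pair, one component from each; accept when both components accept. Minimizing collapses redundant product states.
13 states suffice.
          x    y  
>  q0     q1   q2 
   q1     q3   q2 
   q2     q4   q5 
   q3     q3   q6 
   q4     q6   q5 
   q5     q7   q8 
   q6     q6   q9 
   q7     q9   q8 
   q8    q10  q11 
   q9     q9  q12 
   q10   q12  q11 
   q11   q11  q11 
 * q12   q12  q11 
(> = start, * = accepting)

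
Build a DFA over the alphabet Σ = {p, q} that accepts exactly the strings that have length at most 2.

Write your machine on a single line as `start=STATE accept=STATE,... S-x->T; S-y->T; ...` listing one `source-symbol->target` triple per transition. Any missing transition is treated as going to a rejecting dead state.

start=S0; accept=S0,S1,S2; S0-p->S1; S0-q->S1; S1-p->S2; S1-q->S2; S2-p->S3; S2-q->S3; S3-p->S3; S3-q->S3

We only need to distinguish lengths 0, 1, …, 2, and '>2'. Chain S0 → S1 → S2 → S3 on every symbol, with S3 looping. Accepting states: {S0, S1, S2}.
        p   q  
>* S0   S1  S1 
 * S1   S2  S2 
 * S2   S3  S3 
   S3   S3  S3 
(> = start, * = accepting)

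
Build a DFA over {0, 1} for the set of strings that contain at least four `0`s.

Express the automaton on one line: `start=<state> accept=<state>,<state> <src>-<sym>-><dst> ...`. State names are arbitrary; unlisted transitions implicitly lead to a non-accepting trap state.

start=A accept=E,F A-0->B A-1->A B-0->C B-1->B C-0->D C-1->C D-0->E D-1->D E-0->F E-1->E F-0->F F-1->F

Count `0`s, saturating at 5: states A through E mean 0 through 4 `0`s seen; F means more than 4. Each `0` increments (capped at F); other symbols loop. Accept from {E, F}.
A 6-state machine:
       0  1 
>  A   B  A 
   B   C  B 
   C   D  C 
   D   E  D 
 * E   F  E 
 * F   F  F 
(> = start, * = accepting)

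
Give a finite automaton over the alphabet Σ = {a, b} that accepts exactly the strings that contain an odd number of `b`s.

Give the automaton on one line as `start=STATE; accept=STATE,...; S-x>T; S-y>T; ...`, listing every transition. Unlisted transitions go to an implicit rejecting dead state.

Keep the running count of `b`s modulo 2: each `b` advances along the cycle q0 → q1 → q0 while other symbols loop. Accept at q1.
2 states suffice.
        a   b  
>  q0   q0  q1 
 * q1   q1  q0 
(> = start, * = accepting)

start=q0; accept=q1; q0-a>q0; q0-b>q1; q1-a>q1; q1-b>q0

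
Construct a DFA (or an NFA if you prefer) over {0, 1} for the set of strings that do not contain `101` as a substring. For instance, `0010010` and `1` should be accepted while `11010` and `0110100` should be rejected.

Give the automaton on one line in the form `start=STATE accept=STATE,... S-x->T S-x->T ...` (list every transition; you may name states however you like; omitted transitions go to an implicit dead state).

start=s0 accept=s0,s1,s2 s0-0->s0 s0-1->s1 s1-0->s2 s1-1->s1 s2-0->s0 s2-1->s3 s3-0->s3 s3-1->s3

Track partial matches of the forbidden pattern `101`. State s3 is a dead state reached once `101` has occurred; every other state accepts. s0 means no part of `101` is currently matched.
A 4-state machine:
        0   1  
>* s0   s0  s1 
 * s1   s2  s1 
 * s2   s0  s3 
   s3   s3  s3 
(> = start, * = accepting)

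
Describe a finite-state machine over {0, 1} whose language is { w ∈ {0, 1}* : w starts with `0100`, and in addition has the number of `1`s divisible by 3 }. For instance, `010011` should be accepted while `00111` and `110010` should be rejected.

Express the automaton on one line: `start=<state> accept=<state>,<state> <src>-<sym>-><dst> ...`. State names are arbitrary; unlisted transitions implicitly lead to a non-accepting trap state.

start=s0 accept=s7 s0-0->s1 s0-1->s2 s1-0->s2 s1-1->s3 s2-0->s2 s2-1->s2 s3-0->s4 s3-1->s2 s4-0->s5 s4-1->s2 s5-0->s5 s5-1->s6 s6-0->s6 s6-1->s7 s7-0->s7 s7-1->s5

Handle the two conditions separately and then intersect. One (6 states) tracks whether the input so far still matches the prefix `0100`; the other (3 states) tracks the count of `1`s modulo 3. Each combined state is a pair, one component from each; accept when both components accept. Minimizing collapses redundant product states.
With 8 states:
        0   1  
>  s0   s1  s2 
   s1   s2  s3 
   s2   s2  s2 
   s3   s4  s2 
   s4   s5  s2 
   s5   s5  s6 
   s6   s6  s7 
 * s7   s7  s5 
(> = start, * = accepting)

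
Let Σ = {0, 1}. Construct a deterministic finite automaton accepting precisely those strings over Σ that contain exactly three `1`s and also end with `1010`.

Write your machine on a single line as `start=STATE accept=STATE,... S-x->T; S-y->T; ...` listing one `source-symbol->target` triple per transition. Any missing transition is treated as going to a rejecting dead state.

Run two small machines in parallel and take their product. The first has 5 states tracking the count of `1`s, saturating at 4; the second has 5 states tracking how much of the suffix `1010` has currently been matched. A product state is a pair (one from each), accepting exactly when both do. After merging equivalent states the machine shrinks.
With 7 states:
        0   1  
>  S0   S0  S1 
   S1   S1  S2 
   S2   S3  S4 
   S3   S4  S5 
   S4   S4  S4 
   S5   S6  S4 
 * S6   S4  S4 
(> = start, * = accepting)

start=S0; accept=S6; S0-0->S0; S0-1->S1; S1-0->S1; S1-1->S2; S2-0->S3; S2-1->S4; S3-0->S4; S3-1->S5; S4-0->S4; S4-1->S4; S5-0->S6; S5-1->S4; S6-0->S4; S6-1->S4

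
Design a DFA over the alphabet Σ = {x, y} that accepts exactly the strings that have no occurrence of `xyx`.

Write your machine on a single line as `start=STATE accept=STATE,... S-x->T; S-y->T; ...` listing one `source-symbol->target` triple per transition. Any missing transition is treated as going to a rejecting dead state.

This is the complement of 'contains `xyx`'. Use the same substring-matching states — A through D holding how much of `xyx` has just been matched — but flip the accepting set: everything except the trap D accepts.
A 4-state machine:
       x  y 
>* A   B  A 
 * B   B  C 
 * C   D  A 
   D   D  D 
(> = start, * = accepting)

start=A; accept=A,B,C; A-x->B; A-y->A; B-x->B; B-y->C; C-x->D; C-y->A; D-x->D; D-y->D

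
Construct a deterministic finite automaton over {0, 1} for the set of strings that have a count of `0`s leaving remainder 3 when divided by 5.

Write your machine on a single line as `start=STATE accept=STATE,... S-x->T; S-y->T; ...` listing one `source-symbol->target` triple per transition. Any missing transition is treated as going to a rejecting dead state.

Keep the running count of `0`s modulo 5: each `0` advances along the cycle q0 → q1 → q2 → q3 → q4 → q0 while other symbols loop. Accept at q3.
        0   1  
>  q0   q1  q0 
   q1   q2  q1 
   q2   q3  q2 
 * q3   q4  q3 
   q4   q0  q4 
(> = start, * = accepting)

start=q0; accept=q3; q0-0->q1; q0-1->q0; q1-0->q2; q1-1->q1; q2-0->q3; q2-1->q2; q3-0->q4; q3-1->q3; q4-0->q0; q4-1->q4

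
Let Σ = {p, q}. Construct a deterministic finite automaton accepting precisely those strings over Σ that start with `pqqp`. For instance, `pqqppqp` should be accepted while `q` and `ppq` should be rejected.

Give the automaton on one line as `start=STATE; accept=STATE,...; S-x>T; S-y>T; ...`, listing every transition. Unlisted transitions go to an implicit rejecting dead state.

Check the first 4 symbols one by one: s0 through s3 record how many have matched `pqqp` so far; any wrong symbol goes to the dead state s5. After all 4 match we enter the accepting sink s4.
        p   q  
>  s0   s1  s5 
   s1   s5  s2 
   s2   s5  s3 
   s3   s4  s5 
 * s4   s4  s4 
   s5   s5  s5 
(> = start, * = accepting)

start=s0; accept=s4; s0-p>s1; s0-q>s5; s1-p>s5; s1-q>s2; s2-p>s5; s2-q>s3; s3-p>s4; s3-q>s5; s4-p>s4; s4-q>s4; s5-p>s5; s5-q>s5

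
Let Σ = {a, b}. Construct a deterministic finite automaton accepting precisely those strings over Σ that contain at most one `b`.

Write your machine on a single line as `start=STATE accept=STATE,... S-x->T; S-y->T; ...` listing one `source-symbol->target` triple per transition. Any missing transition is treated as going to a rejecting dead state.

Count `b`s, saturating at 2: state S0 means no `b` yet, S1 means one `b` seen, S2 means more than one. Each `b` increments (capped at S2); other symbols loop. Accept from {S0, S1}.
A 3-state machine:
        a   b  
>* S0   S0  S1 
 * S1   S1  S2 
   S2   S2  S2 
(> = start, * = accepting)

start=S0; accept=S0,S1; S0-a->S0; S0-b->S1; S1-a->S1; S1-b->S2; S2-a->S2; S2-b->S2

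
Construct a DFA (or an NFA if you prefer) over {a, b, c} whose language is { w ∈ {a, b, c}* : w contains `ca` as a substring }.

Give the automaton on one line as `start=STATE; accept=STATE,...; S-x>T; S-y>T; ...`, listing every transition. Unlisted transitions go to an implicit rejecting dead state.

States q0..q1 record the length of the longest prefix of `ca` that matches the current input suffix. Reaching q2 means `ca` has been seen, and we stay there forever. Accept from q2.
A 3-state machine:
        a   b   c  
>  q0   q0  q0  q1 
   q1   q2  q0  q1 
 * q2   q2  q2  q2 
(> = start, * = accepting)

start=q0; accept=q2; q0-a>q0; q0-b>q0; q0-c>q1; q1-a>q2; q1-b>q0; q1-c>q1; q2-a>q2; q2-b>q2; q2-c>q2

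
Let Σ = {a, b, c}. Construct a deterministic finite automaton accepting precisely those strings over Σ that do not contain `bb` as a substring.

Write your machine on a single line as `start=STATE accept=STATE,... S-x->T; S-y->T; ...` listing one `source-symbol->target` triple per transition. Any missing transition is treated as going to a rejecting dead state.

Track partial matches of the forbidden pattern `bb`. State s2 is a dead state reached once `bb` has occurred; every other state accepts. s0 means no part of `bb` is currently matched.
3 states suffice.
        a   b   c  
>* s0   s0  s1  s0 
 * s1   s0  s2  s0 
   s2   s2  s2  s2 
(> = start, * = accepting)

start=s0; accept=s0,s1; s0-a->s0; s0-b->s1; s0-c->s0; s1-a->s0; s1-b->s2; s1-c->s0; s2-a->s2; s2-b->s2; s2-c->s2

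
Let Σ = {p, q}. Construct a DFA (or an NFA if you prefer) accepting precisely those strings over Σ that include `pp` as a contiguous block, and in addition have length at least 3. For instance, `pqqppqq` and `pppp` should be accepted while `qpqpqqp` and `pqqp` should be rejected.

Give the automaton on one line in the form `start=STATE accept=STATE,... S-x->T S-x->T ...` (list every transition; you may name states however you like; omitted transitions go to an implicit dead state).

start=A accept=G,J A-p->B A-q->C B-p->D B-q->E C-p->F C-q->E D-p->G D-q->G E-p->H E-q->I F-p->G F-q->I G-p->J G-q->J H-p->J H-q->K I-p->L I-q->K J-p->J J-q->J K-p->L K-q->K L-p->J L-q->K

Handle the two conditions separately and then intersect. One (3 states) tracks whether and how much of `pp` has been seen; the other (5 states) tracks the input length, saturating at 4. Each combined state is a pair, one component from each; accept when both components accept.
A 12-state machine:
       p  q 
>  A   B  C 
   B   D  E 
   C   F  E 
   D   G  G 
   E   H  I 
   F   G  I 
 * G   J  J 
   H   J  K 
   I   L  K 
 * J   J  J 
   K   L  K 
   L   J  K 
(> = start, * = accepting)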